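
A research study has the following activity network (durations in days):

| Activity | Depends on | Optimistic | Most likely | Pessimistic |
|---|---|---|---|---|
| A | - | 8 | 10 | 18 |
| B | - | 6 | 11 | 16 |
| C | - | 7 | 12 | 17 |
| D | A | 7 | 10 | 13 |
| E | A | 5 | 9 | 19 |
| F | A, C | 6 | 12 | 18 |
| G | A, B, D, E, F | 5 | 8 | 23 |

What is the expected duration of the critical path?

te_A = (8 + 4·10 + 18)/6 = 66/6 = 11
te_B = (6 + 4·11 + 16)/6 = 66/6 = 11
te_C = (7 + 4·12 + 17)/6 = 72/6 = 12
te_D = (7 + 4·10 + 13)/6 = 60/6 = 10
te_E = (5 + 4·9 + 19)/6 = 60/6 = 10
te_F = (6 + 4·12 + 18)/6 = 72/6 = 12
te_G = (5 + 4·8 + 23)/6 = 60/6 = 10

Forward pass:
ES_A = 0; EF_A = 11
ES_B = 0; EF_B = 11
ES_C = 0; EF_C = 12
ES_D = 11; EF_D = 11+10 = 21
ES_E = 11; EF_E = 11+10 = 21
ES_F = max(EF_A=11, EF_C=12) = 12; EF_F = 12+12 = 24
ES_G = max(EF_A=11, EF_B=11, EF_D=21, EF_E=21, EF_F=24) = 24; EF_G = 24+10 = 34
Expected project duration μ = 34 days. Critical path: C → F → G.

34 days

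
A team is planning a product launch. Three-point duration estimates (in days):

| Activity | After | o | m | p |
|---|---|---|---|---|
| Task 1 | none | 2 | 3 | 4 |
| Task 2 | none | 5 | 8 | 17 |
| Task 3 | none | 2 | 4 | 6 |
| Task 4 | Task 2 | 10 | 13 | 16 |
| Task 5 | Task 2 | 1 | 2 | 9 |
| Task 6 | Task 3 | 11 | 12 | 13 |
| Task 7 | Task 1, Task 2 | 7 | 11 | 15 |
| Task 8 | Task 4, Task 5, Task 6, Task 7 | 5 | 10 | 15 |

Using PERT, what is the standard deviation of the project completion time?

2.79 days

te_Task 1 = (2 + 4·3 + 4)/6 = 18/6 = 3; σ²_Task 1 = ((4−2)/6)² = 0.111
te_Task 2 = (5 + 4·8 + 17)/6 = 54/6 = 9; σ²_Task 2 = ((17−5)/6)² = 4.000
te_Task 3 = (2 + 4·4 + 6)/6 = 24/6 = 4; σ²_Task 3 = ((6−2)/6)² = 0.444
te_Task 4 = (10 + 4·13 + 16)/6 = 78/6 = 13; σ²_Task 4 = ((16−10)/6)² = 1.000
te_Task 5 = (1 + 4·2 + 9)/6 = 18/6 = 3; σ²_Task 5 = ((9−1)/6)² = 1.778
te_Task 6 = (11 + 4·12 + 13)/6 = 72/6 = 12; σ²_Task 6 = ((13−11)/6)² = 0.111
te_Task 7 = (7 + 4·11 + 15)/6 = 66/6 = 11; σ²_Task 7 = ((15−7)/6)² = 1.778
te_Task 8 = (5 + 4·10 + 15)/6 = 60/6 = 10; σ²_Task 8 = ((15−5)/6)² = 2.778

Forward pass:
ES_Task 1 = 0; EF_Task 1 = 3
ES_Task 2 = 0; EF_Task 2 = 9
ES_Task 3 = 0; EF_Task 3 = 4
ES_Task 4 = 9; EF_Task 4 = 9+13 = 22
ES_Task 5 = 9; EF_Task 5 = 9+3 = 12
ES_Task 6 = 4; EF_Task 6 = 4+12 = 16
ES_Task 7 = max(EF_Task 1=3, EF_Task 2=9) = 9; EF_Task 7 = 9+11 = 20
ES_Task 8 = max(EF_Task 4=22, EF_Task 5=12, EF_Task 6=16, EF_Task 7=20) = 22; EF_Task 8 = 22+10 = 32
Expected project duration μ = 32 days. Critical path: Task 2 → Task 4 → Task 8.

Variance along critical path = 4.000 + 1.000 + 2.778 = 7.778
σ = √7.778 = 2.789 days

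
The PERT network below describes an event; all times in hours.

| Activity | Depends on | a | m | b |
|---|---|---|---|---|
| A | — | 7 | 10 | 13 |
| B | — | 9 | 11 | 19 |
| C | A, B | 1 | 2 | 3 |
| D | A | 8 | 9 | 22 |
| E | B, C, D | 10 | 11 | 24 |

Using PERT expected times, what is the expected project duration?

te_A = (7 + 4·10 + 13)/6 = 60/6 = 10
te_B = (9 + 4·11 + 19)/6 = 72/6 = 12
te_C = (1 + 4·2 + 3)/6 = 12/6 = 2
te_D = (8 + 4·9 + 22)/6 = 66/6 = 11
te_E = (10 + 4·11 + 24)/6 = 78/6 = 13

Forward pass:
ES_A = 0; EF_A = 10
ES_B = 0; EF_B = 12
ES_C = max(EF_A=10, EF_B=12) = 12; EF_C = 12+2 = 14
ES_D = 10; EF_D = 10+11 = 21
ES_E = max(EF_B=12, EF_C=14, EF_D=21) = 21; EF_E = 21+13 = 34
Expected project duration μ = 34 hours. Critical path: A → D → E.

34 hours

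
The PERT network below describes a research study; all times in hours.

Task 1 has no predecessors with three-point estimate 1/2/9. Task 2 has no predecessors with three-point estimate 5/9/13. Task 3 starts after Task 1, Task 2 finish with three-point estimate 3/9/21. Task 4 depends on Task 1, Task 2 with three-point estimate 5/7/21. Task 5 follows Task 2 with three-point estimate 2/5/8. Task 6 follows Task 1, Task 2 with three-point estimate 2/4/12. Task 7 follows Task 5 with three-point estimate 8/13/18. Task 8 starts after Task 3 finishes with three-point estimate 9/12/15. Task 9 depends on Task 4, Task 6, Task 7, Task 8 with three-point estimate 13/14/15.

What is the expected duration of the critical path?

te_Task 1 = (1 + 4·2 + 9)/6 = 18/6 = 3
te_Task 2 = (5 + 4·9 + 13)/6 = 54/6 = 9
te_Task 3 = (3 + 4·9 + 21)/6 = 60/6 = 10
te_Task 4 = (5 + 4·7 + 21)/6 = 54/6 = 9
te_Task 5 = (2 + 4·5 + 8)/6 = 30/6 = 5
te_Task 6 = (2 + 4·4 + 12)/6 = 30/6 = 5
te_Task 7 = (8 + 4·13 + 18)/6 = 78/6 = 13
te_Task 8 = (9 + 4·12 + 15)/6 = 72/6 = 12
te_Task 9 = (13 + 4·14 + 15)/6 = 84/6 = 14

Forward pass:
ES_Task 1 = 0; EF_Task 1 = 3
ES_Task 2 = 0; EF_Task 2 = 9
ES_Task 3 = max(EF_Task 1=3, EF_Task 2=9) = 9; EF_Task 3 = 9+10 = 19
ES_Task 4 = max(EF_Task 1=3, EF_Task 2=9) = 9; EF_Task 4 = 9+9 = 18
ES_Task 5 = 9; EF_Task 5 = 9+5 = 14
ES_Task 6 = max(EF_Task 1=3, EF_Task 2=9) = 9; EF_Task 6 = 9+5 = 14
ES_Task 7 = 14; EF_Task 7 = 14+13 = 27
ES_Task 8 = 19; EF_Task 8 = 19+12 = 31
ES_Task 9 = max(EF_Task 4=18, EF_Task 6=14, EF_Task 7=27, EF_Task 8=31) = 31; EF_Task 9 = 31+14 = 45
Expected project duration μ = 45 hours. Critical path: Task 2 → Task 3 → Task 8 → Task 9.

45 hours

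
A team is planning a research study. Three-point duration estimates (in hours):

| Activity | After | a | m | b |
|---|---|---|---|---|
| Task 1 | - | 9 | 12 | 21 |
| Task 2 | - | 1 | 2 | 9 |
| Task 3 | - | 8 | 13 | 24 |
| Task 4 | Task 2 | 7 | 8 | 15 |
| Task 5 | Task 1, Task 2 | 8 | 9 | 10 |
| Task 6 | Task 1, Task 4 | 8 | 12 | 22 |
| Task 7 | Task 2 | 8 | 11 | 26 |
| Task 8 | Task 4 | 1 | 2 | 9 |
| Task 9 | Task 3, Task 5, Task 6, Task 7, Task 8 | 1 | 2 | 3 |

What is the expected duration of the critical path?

28 hours

te_Task 1 = (9 + 4·12 + 21)/6 = 78/6 = 13
te_Task 2 = (1 + 4·2 + 9)/6 = 18/6 = 3
te_Task 3 = (8 + 4·13 + 24)/6 = 84/6 = 14
te_Task 4 = (7 + 4·8 + 15)/6 = 54/6 = 9
te_Task 5 = (8 + 4·9 + 10)/6 = 54/6 = 9
te_Task 6 = (8 + 4·12 + 22)/6 = 78/6 = 13
te_Task 7 = (8 + 4·11 + 26)/6 = 78/6 = 13
te_Task 8 = (1 + 4·2 + 9)/6 = 18/6 = 3
te_Task 9 = (1 + 4·2 + 3)/6 = 12/6 = 2

Forward pass:
ES_Task 1 = 0; EF_Task 1 = 13
ES_Task 2 = 0; EF_Task 2 = 3
ES_Task 3 = 0; EF_Task 3 = 14
ES_Task 4 = 3; EF_Task 4 = 3+9 = 12
ES_Task 5 = max(EF_Task 1=13, EF_Task 2=3) = 13; EF_Task 5 = 13+9 = 22
ES_Task 6 = max(EF_Task 1=13, EF_Task 4=12) = 13; EF_Task 6 = 13+13 = 26
ES_Task 7 = 3; EF_Task 7 = 3+13 = 16
ES_Task 8 = 12; EF_Task 8 = 12+3 = 15
ES_Task 9 = max(EF_Task 3=14, EF_Task 5=22, EF_Task 6=26, EF_Task 7=16, EF_Task 8=15) = 26; EF_Task 9 = 26+2 = 28
Expected project duration μ = 28 hours. Critical path: Task 1 → Task 6 → Task 9.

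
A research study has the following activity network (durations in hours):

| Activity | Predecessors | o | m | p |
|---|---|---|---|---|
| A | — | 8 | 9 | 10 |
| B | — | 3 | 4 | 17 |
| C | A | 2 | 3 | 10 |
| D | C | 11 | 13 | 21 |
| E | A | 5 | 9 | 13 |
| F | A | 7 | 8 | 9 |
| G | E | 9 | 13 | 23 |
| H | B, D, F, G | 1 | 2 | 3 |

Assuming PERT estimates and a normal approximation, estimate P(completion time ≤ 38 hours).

0.929

te_A = (8 + 4·9 + 10)/6 = 54/6 = 9; σ²_A = ((10−8)/6)² = 0.111
te_B = (3 + 4·4 + 17)/6 = 36/6 = 6; σ²_B = ((17−3)/6)² = 5.444
te_C = (2 + 4·3 + 10)/6 = 24/6 = 4; σ²_C = ((10−2)/6)² = 1.778
te_D = (11 + 4·13 + 21)/6 = 84/6 = 14; σ²_D = ((21−11)/6)² = 2.778
te_E = (5 + 4·9 + 13)/6 = 54/6 = 9; σ²_E = ((13−5)/6)² = 1.778
te_F = (7 + 4·8 + 9)/6 = 48/6 = 8; σ²_F = ((9−7)/6)² = 0.111
te_G = (9 + 4·13 + 23)/6 = 84/6 = 14; σ²_G = ((23−9)/6)² = 5.444
te_H = (1 + 4·2 + 3)/6 = 12/6 = 2; σ²_H = ((3−1)/6)² = 0.111

Forward pass:
ES_A = 0; EF_A = 9
ES_B = 0; EF_B = 6
ES_C = 9; EF_C = 9+4 = 13
ES_D = 13; EF_D = 13+14 = 27
ES_E = 9; EF_E = 9+9 = 18
ES_F = 9; EF_F = 9+8 = 17
ES_G = 18; EF_G = 18+14 = 32
ES_H = max(EF_B=6, EF_D=27, EF_F=17, EF_G=32) = 32; EF_H = 32+2 = 34
Expected project duration μ = 34 hours. Critical path: A → E → G → H.

Variance along critical path = 0.111 + 1.778 + 5.444 + 0.111 = 7.444; σ = √7.444 = 2.728 hours.
Z = (38 − 34) / 2.728 = 1.466
P(T ≤ 38) = Φ(1.466) ≈ 0.929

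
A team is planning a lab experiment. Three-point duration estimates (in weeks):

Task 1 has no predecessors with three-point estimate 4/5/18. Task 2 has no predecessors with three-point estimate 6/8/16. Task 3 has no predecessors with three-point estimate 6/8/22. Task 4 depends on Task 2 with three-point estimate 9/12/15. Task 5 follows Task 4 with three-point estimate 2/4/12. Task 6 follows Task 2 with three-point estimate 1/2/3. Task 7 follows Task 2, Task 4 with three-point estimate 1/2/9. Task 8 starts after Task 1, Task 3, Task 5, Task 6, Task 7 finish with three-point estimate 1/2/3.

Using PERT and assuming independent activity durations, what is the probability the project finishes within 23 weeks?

0.026

te_Task 1 = (4 + 4·5 + 18)/6 = 42/6 = 7; σ²_Task 1 = ((18−4)/6)² = 5.444
te_Task 2 = (6 + 4·8 + 16)/6 = 54/6 = 9; σ²_Task 2 = ((16−6)/6)² = 2.778
te_Task 3 = (6 + 4·8 + 22)/6 = 60/6 = 10; σ²_Task 3 = ((22−6)/6)² = 7.111
te_Task 4 = (9 + 4·12 + 15)/6 = 72/6 = 12; σ²_Task 4 = ((15−9)/6)² = 1.000
te_Task 5 = (2 + 4·4 + 12)/6 = 30/6 = 5; σ²_Task 5 = ((12−2)/6)² = 2.778
te_Task 6 = (1 + 4·2 + 3)/6 = 12/6 = 2; σ²_Task 6 = ((3−1)/6)² = 0.111
te_Task 7 = (1 + 4·2 + 9)/6 = 18/6 = 3; σ²_Task 7 = ((9−1)/6)² = 1.778
te_Task 8 = (1 + 4·2 + 3)/6 = 12/6 = 2; σ²_Task 8 = ((3−1)/6)² = 0.111

Forward pass:
ES_Task 1 = 0; EF_Task 1 = 7
ES_Task 2 = 0; EF_Task 2 = 9
ES_Task 3 = 0; EF_Task 3 = 10
ES_Task 4 = 9; EF_Task 4 = 9+12 = 21
ES_Task 5 = 21; EF_Task 5 = 21+5 = 26
ES_Task 6 = 9; EF_Task 6 = 9+2 = 11
ES_Task 7 = max(EF_Task 2=9, EF_Task 4=21) = 21; EF_Task 7 = 21+3 = 24
ES_Task 8 = max(EF_Task 1=7, EF_Task 3=10, EF_Task 5=26, EF_Task 6=11, EF_Task 7=24) = 26; EF_Task 8 = 26+2 = 28
Expected project duration μ = 28 weeks. Critical path: Task 2 → Task 4 → Task 5 → Task 8.

Variance along critical path = 2.778 + 1.000 + 2.778 + 0.111 = 6.667; σ = √6.667 = 2.582 weeks.
Z = (23 − 28) / 2.582 = -1.936
P(T ≤ 23) = Φ(-1.936) ≈ 0.026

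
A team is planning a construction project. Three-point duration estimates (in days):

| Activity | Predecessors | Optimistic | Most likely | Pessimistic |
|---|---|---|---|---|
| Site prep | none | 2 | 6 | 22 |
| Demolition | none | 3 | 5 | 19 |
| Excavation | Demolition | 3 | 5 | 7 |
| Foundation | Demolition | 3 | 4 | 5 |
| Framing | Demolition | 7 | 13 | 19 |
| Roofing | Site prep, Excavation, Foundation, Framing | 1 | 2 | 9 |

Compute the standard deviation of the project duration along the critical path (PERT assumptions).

3.59 days

te_Site prep = (2 + 4·6 + 22)/6 = 48/6 = 8; σ²_Site prep = ((22−2)/6)² = 11.111
te_Demolition = (3 + 4·5 + 19)/6 = 42/6 = 7; σ²_Demolition = ((19−3)/6)² = 7.111
te_Excavation = (3 + 4·5 + 7)/6 = 30/6 = 5; σ²_Excavation = ((7−3)/6)² = 0.444
te_Foundation = (3 + 4·4 + 5)/6 = 24/6 = 4; σ²_Foundation = ((5−3)/6)² = 0.111
te_Framing = (7 + 4·13 + 19)/6 = 78/6 = 13; σ²_Framing = ((19−7)/6)² = 4.000
te_Roofing = (1 + 4·2 + 9)/6 = 18/6 = 3; σ²_Roofing = ((9−1)/6)² = 1.778

Forward pass:
ES_Site prep = 0; EF_Site prep = 8
ES_Demolition = 0; EF_Demolition = 7
ES_Excavation = 7; EF_Excavation = 7+5 = 12
ES_Foundation = 7; EF_Foundation = 7+4 = 11
ES_Framing = 7; EF_Framing = 7+13 = 20
ES_Roofing = max(EF_Site prep=8, EF_Excavation=12, EF_Foundation=11, EF_Framing=20) = 20; EF_Roofing = 20+3 = 23
Expected project duration μ = 23 days. Critical path: Demolition → Framing → Roofing.

Variance along critical path = 7.111 + 4.000 + 1.778 = 12.889
σ = √12.889 = 3.590 days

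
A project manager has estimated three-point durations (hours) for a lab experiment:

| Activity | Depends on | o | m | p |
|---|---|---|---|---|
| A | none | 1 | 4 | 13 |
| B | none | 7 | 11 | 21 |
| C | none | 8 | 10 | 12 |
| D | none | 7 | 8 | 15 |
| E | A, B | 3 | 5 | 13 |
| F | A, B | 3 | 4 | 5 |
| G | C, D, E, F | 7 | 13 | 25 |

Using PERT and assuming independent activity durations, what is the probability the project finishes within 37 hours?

0.886

te_A = (1 + 4·4 + 13)/6 = 30/6 = 5; σ²_A = ((13−1)/6)² = 4.000
te_B = (7 + 4·11 + 21)/6 = 72/6 = 12; σ²_B = ((21−7)/6)² = 5.444
te_C = (8 + 4·10 + 12)/6 = 60/6 = 10; σ²_C = ((12−8)/6)² = 0.444
te_D = (7 + 4·8 + 15)/6 = 54/6 = 9; σ²_D = ((15−7)/6)² = 1.778
te_E = (3 + 4·5 + 13)/6 = 36/6 = 6; σ²_E = ((13−3)/6)² = 2.778
te_F = (3 + 4·4 + 5)/6 = 24/6 = 4; σ²_F = ((5−3)/6)² = 0.111
te_G = (7 + 4·13 + 25)/6 = 84/6 = 14; σ²_G = ((25−7)/6)² = 9.000

Forward pass:
ES_A = 0; EF_A = 5
ES_B = 0; EF_B = 12
ES_C = 0; EF_C = 10
ES_D = 0; EF_D = 9
ES_E = max(EF_A=5, EF_B=12) = 12; EF_E = 12+6 = 18
ES_F = max(EF_A=5, EF_B=12) = 12; EF_F = 12+4 = 16
ES_G = max(EF_C=10, EF_D=9, EF_E=18, EF_F=16) = 18; EF_G = 18+14 = 32
Expected project duration μ = 32 hours. Critical path: B → E → G.

Variance along critical path = 5.444 + 2.778 + 9.000 = 17.222; σ = √17.222 = 4.150 hours.
Z = (37 − 32) / 4.150 = 1.205
P(T ≤ 37) = Φ(1.205) ≈ 0.886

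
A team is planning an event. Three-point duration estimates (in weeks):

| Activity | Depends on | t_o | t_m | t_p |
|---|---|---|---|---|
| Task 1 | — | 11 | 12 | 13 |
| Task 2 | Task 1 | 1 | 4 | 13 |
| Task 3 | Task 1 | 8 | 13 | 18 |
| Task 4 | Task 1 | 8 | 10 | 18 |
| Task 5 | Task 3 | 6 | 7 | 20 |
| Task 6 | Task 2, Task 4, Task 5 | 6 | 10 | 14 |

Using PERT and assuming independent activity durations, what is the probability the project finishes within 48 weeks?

te_Task 1 = (11 + 4·12 + 13)/6 = 72/6 = 12; σ²_Task 1 = ((13−11)/6)² = 0.111
te_Task 2 = (1 + 4·4 + 13)/6 = 30/6 = 5; σ²_Task 2 = ((13−1)/6)² = 4.000
te_Task 3 = (8 + 4·13 + 18)/6 = 78/6 = 13; σ²_Task 3 = ((18−8)/6)² = 2.778
te_Task 4 = (8 + 4·10 + 18)/6 = 66/6 = 11; σ²_Task 4 = ((18−8)/6)² = 2.778
te_Task 5 = (6 + 4·7 + 20)/6 = 54/6 = 9; σ²_Task 5 = ((20−6)/6)² = 5.444
te_Task 6 = (6 + 4·10 + 14)/6 = 60/6 = 10; σ²_Task 6 = ((14−6)/6)² = 1.778

Forward pass:
ES_Task 1 = 0; EF_Task 1 = 12
ES_Task 2 = 12; EF_Task 2 = 12+5 = 17
ES_Task 3 = 12; EF_Task 3 = 12+13 = 25
ES_Task 4 = 12; EF_Task 4 = 12+11 = 23
ES_Task 5 = 25; EF_Task 5 = 25+9 = 34
ES_Task 6 = max(EF_Task 2=17, EF_Task 4=23, EF_Task 5=34) = 34; EF_Task 6 = 34+10 = 44
Expected project duration μ = 44 weeks. Critical path: Task 1 → Task 3 → Task 5 → Task 6.

Variance along critical path = 0.111 + 2.778 + 5.444 + 1.778 = 10.111; σ = √10.111 = 3.180 weeks.
Z = (48 − 44) / 3.180 = 1.258
P(T ≤ 48) = Φ(1.258) ≈ 0.896

0.896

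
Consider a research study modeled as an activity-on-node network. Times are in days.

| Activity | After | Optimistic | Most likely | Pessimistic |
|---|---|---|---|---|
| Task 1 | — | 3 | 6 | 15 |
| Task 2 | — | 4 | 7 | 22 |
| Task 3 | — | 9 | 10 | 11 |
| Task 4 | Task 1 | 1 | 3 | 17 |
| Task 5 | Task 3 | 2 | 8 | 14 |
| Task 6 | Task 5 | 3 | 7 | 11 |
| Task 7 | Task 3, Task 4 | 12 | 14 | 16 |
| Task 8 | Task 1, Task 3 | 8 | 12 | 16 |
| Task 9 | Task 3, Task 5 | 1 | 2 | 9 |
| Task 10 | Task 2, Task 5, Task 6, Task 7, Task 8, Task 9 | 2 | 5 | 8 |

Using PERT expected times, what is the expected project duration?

31 days

te_Task 1 = (3 + 4·6 + 15)/6 = 42/6 = 7
te_Task 2 = (4 + 4·7 + 22)/6 = 54/6 = 9
te_Task 3 = (9 + 4·10 + 11)/6 = 60/6 = 10
te_Task 4 = (1 + 4·3 + 17)/6 = 30/6 = 5
te_Task 5 = (2 + 4·8 + 14)/6 = 48/6 = 8
te_Task 6 = (3 + 4·7 + 11)/6 = 42/6 = 7
te_Task 7 = (12 + 4·14 + 16)/6 = 84/6 = 14
te_Task 8 = (8 + 4·12 + 16)/6 = 72/6 = 12
te_Task 9 = (1 + 4·2 + 9)/6 = 18/6 = 3
te_Task 10 = (2 + 4·5 + 8)/6 = 30/6 = 5

Forward pass:
ES_Task 1 = 0; EF_Task 1 = 7
ES_Task 2 = 0; EF_Task 2 = 9
ES_Task 3 = 0; EF_Task 3 = 10
ES_Task 4 = 7; EF_Task 4 = 7+5 = 12
ES_Task 5 = 10; EF_Task 5 = 10+8 = 18
ES_Task 6 = 18; EF_Task 6 = 18+7 = 25
ES_Task 7 = max(EF_Task 3=10, EF_Task 4=12) = 12; EF_Task 7 = 12+14 = 26
ES_Task 8 = max(EF_Task 1=7, EF_Task 3=10) = 10; EF_Task 8 = 10+12 = 22
ES_Task 9 = max(EF_Task 3=10, EF_Task 5=18) = 18; EF_Task 9 = 18+3 = 21
ES_Task 10 = max(EF_Task 2=9, EF_Task 5=18, EF_Task 6=25, EF_Task 7=26, EF_Task 8=22, EF_Task 9=21) = 26; EF_Task 10 = 26+5 = 31
Expected project duration μ = 31 days. Critical path: Task 1 → Task 4 → Task 7 → Task 10.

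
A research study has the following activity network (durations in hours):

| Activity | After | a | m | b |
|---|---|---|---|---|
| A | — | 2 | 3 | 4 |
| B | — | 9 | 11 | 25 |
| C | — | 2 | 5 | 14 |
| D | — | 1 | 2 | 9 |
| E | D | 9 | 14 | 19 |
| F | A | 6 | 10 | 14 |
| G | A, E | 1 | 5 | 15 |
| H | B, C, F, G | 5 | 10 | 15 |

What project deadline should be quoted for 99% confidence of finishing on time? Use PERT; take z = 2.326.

41.3 hours

te_A = (2 + 4·3 + 4)/6 = 18/6 = 3; σ²_A = ((4−2)/6)² = 0.111
te_B = (9 + 4·11 + 25)/6 = 78/6 = 13; σ²_B = ((25−9)/6)² = 7.111
te_C = (2 + 4·5 + 14)/6 = 36/6 = 6; σ²_C = ((14−2)/6)² = 4.000
te_D = (1 + 4·2 + 9)/6 = 18/6 = 3; σ²_D = ((9−1)/6)² = 1.778
te_E = (9 + 4·14 + 19)/6 = 84/6 = 14; σ²_E = ((19−9)/6)² = 2.778
te_F = (6 + 4·10 + 14)/6 = 60/6 = 10; σ²_F = ((14−6)/6)² = 1.778
te_G = (1 + 4·5 + 15)/6 = 36/6 = 6; σ²_G = ((15−1)/6)² = 5.444
te_H = (5 + 4·10 + 15)/6 = 60/6 = 10; σ²_H = ((15−5)/6)² = 2.778

Forward pass:
ES_A = 0; EF_A = 3
ES_B = 0; EF_B = 13
ES_C = 0; EF_C = 6
ES_D = 0; EF_D = 3
ES_E = 3; EF_E = 3+14 = 17
ES_F = 3; EF_F = 3+10 = 13
ES_G = max(EF_A=3, EF_E=17) = 17; EF_G = 17+6 = 23
ES_H = max(EF_B=13, EF_C=6, EF_F=13, EF_G=23) = 23; EF_H = 23+10 = 33
Expected project duration μ = 33 hours. Critical path: D → E → G → H.

Variance along critical path = 1.778 + 2.778 + 5.444 + 2.778 = 12.778; σ = 3.575 hours.
D = μ + z·σ = 33 + 2.326·3.575 = 41.3 hours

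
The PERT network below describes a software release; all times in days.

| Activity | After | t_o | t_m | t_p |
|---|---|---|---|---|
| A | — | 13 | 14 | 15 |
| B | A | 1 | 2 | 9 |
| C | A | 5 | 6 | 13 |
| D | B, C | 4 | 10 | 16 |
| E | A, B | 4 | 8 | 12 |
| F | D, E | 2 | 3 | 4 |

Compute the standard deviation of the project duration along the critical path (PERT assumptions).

te_A = (13 + 4·14 + 15)/6 = 84/6 = 14; σ²_A = ((15−13)/6)² = 0.111
te_B = (1 + 4·2 + 9)/6 = 18/6 = 3; σ²_B = ((9−1)/6)² = 1.778
te_C = (5 + 4·6 + 13)/6 = 42/6 = 7; σ²_C = ((13−5)/6)² = 1.778
te_D = (4 + 4·10 + 16)/6 = 60/6 = 10; σ²_D = ((16−4)/6)² = 4.000
te_E = (4 + 4·8 + 12)/6 = 48/6 = 8; σ²_E = ((12−4)/6)² = 1.778
te_F = (2 + 4·3 + 4)/6 = 18/6 = 3; σ²_F = ((4−2)/6)² = 0.111

Forward pass:
ES_A = 0; EF_A = 14
ES_B = 14; EF_B = 14+3 = 17
ES_C = 14; EF_C = 14+7 = 21
ES_D = max(EF_B=17, EF_C=21) = 21; EF_D = 21+10 = 31
ES_E = max(EF_A=14, EF_B=17) = 17; EF_E = 17+8 = 25
ES_F = max(EF_D=31, EF_E=25) = 31; EF_F = 31+3 = 34
Expected project duration μ = 34 days. Critical path: A → C → D → F.

Variance along critical path = 0.111 + 1.778 + 4.000 + 0.111 = 6.000
σ = √6.000 = 2.449 days

2.45 days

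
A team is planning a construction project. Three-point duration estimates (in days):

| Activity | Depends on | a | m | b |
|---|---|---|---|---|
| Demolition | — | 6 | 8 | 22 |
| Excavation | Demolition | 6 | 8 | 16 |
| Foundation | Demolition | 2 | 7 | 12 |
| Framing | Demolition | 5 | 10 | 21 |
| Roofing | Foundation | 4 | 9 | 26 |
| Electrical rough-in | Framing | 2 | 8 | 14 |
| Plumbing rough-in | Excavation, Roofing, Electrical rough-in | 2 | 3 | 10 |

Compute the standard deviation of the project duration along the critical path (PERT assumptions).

4.47 days

te_Demolition = (6 + 4·8 + 22)/6 = 60/6 = 10; σ²_Demolition = ((22−6)/6)² = 7.111
te_Excavation = (6 + 4·8 + 16)/6 = 54/6 = 9; σ²_Excavation = ((16−6)/6)² = 2.778
te_Foundation = (2 + 4·7 + 12)/6 = 42/6 = 7; σ²_Foundation = ((12−2)/6)² = 2.778
te_Framing = (5 + 4·10 + 21)/6 = 66/6 = 11; σ²_Framing = ((21−5)/6)² = 7.111
te_Roofing = (4 + 4·9 + 26)/6 = 66/6 = 11; σ²_Roofing = ((26−4)/6)² = 13.444
te_Electrical rough-in = (2 + 4·8 + 14)/6 = 48/6 = 8; σ²_Electrical rough-in = ((14−2)/6)² = 4.000
te_Plumbing rough-in = (2 + 4·3 + 10)/6 = 24/6 = 4; σ²_Plumbing rough-in = ((10−2)/6)² = 1.778

Forward pass:
ES_Demolition = 0; EF_Demolition = 10
ES_Excavation = 10; EF_Excavation = 10+9 = 19
ES_Foundation = 10; EF_Foundation = 10+7 = 17
ES_Framing = 10; EF_Framing = 10+11 = 21
ES_Roofing = 17; EF_Roofing = 17+11 = 28
ES_Electrical rough-in = 21; EF_Electrical rough-in = 21+8 = 29
ES_Plumbing rough-in = max(EF_Excavation=19, EF_Roofing=28, EF_Electrical rough-in=29) = 29; EF_Plumbing rough-in = 29+4 = 33
Expected project duration μ = 33 days. Critical path: Demolition → Framing → Electrical rough-in → Plumbing rough-in.

Variance along critical path = 7.111 + 7.111 + 4.000 + 1.778 = 20.000
σ = √20.000 = 4.472 days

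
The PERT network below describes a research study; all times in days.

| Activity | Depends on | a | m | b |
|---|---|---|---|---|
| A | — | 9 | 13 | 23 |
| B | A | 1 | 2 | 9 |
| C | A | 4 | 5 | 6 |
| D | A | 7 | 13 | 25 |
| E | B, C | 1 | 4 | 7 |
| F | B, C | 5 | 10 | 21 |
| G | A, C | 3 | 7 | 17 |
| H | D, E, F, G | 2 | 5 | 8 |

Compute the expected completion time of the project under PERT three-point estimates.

te_A = (9 + 4·13 + 23)/6 = 84/6 = 14
te_B = (1 + 4·2 + 9)/6 = 18/6 = 3
te_C = (4 + 4·5 + 6)/6 = 30/6 = 5
te_D = (7 + 4·13 + 25)/6 = 84/6 = 14
te_E = (1 + 4·4 + 7)/6 = 24/6 = 4
te_F = (5 + 4·10 + 21)/6 = 66/6 = 11
te_G = (3 + 4·7 + 17)/6 = 48/6 = 8
te_H = (2 + 4·5 + 8)/6 = 30/6 = 5

Forward pass:
ES_A = 0; EF_A = 14
ES_B = 14; EF_B = 14+3 = 17
ES_C = 14; EF_C = 14+5 = 19
ES_D = 14; EF_D = 14+14 = 28
ES_E = max(EF_B=17, EF_C=19) = 19; EF_E = 19+4 = 23
ES_F = max(EF_B=17, EF_C=19) = 19; EF_F = 19+11 = 30
ES_G = max(EF_A=14, EF_C=19) = 19; EF_G = 19+8 = 27
ES_H = max(EF_D=28, EF_E=23, EF_F=30, EF_G=27) = 30; EF_H = 30+5 = 35
Expected project duration μ = 35 days. Critical path: A → C → F → H.

35 days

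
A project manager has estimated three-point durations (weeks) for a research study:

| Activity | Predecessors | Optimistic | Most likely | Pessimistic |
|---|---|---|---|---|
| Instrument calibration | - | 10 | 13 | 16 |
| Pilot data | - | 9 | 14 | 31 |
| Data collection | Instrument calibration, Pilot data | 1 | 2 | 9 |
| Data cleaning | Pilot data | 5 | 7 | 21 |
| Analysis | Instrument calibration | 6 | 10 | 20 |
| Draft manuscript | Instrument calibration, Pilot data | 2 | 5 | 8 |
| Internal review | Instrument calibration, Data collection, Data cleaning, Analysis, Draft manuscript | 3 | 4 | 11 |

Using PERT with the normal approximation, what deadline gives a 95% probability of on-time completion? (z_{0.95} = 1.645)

te_Instrument calibration = (10 + 4·13 + 16)/6 = 78/6 = 13; σ²_Instrument calibration = ((16−10)/6)² = 1.000
te_Pilot data = (9 + 4·14 + 31)/6 = 96/6 = 16; σ²_Pilot data = ((31−9)/6)² = 13.444
te_Data collection = (1 + 4·2 + 9)/6 = 18/6 = 3; σ²_Data collection = ((9−1)/6)² = 1.778
te_Data cleaning = (5 + 4·7 + 21)/6 = 54/6 = 9; σ²_Data cleaning = ((21−5)/6)² = 7.111
te_Analysis = (6 + 4·10 + 20)/6 = 66/6 = 11; σ²_Analysis = ((20−6)/6)² = 5.444
te_Draft manuscript = (2 + 4·5 + 8)/6 = 30/6 = 5; σ²_Draft manuscript = ((8−2)/6)² = 1.000
te_Internal review = (3 + 4·4 + 11)/6 = 30/6 = 5; σ²_Internal review = ((11−3)/6)² = 1.778

Forward pass:
ES_Instrument calibration = 0; EF_Instrument calibration = 13
ES_Pilot data = 0; EF_Pilot data = 16
ES_Data collection = max(EF_Instrument calibration=13, EF_Pilot data=16) = 16; EF_Data collection = 16+3 = 19
ES_Data cleaning = 16; EF_Data cleaning = 16+9 = 25
ES_Analysis = 13; EF_Analysis = 13+11 = 24
ES_Draft manuscript = max(EF_Instrument calibration=13, EF_Pilot data=16) = 16; EF_Draft manuscript = 16+5 = 21
ES_Internal review = max(EF_Instrument calibration=13, EF_Data collection=19, EF_Data cleaning=25, EF_Analysis=24, EF_Draft manuscript=21) = 25; EF_Internal review = 25+5 = 30
Expected project duration μ = 30 weeks. Critical path: Pilot data → Data cleaning → Internal review.

Variance along critical path = 13.444 + 7.111 + 1.778 = 22.333; σ = 4.726 weeks.
D = μ + z·σ = 30 + 1.645·4.726 = 37.8 weeks

37.8 weeks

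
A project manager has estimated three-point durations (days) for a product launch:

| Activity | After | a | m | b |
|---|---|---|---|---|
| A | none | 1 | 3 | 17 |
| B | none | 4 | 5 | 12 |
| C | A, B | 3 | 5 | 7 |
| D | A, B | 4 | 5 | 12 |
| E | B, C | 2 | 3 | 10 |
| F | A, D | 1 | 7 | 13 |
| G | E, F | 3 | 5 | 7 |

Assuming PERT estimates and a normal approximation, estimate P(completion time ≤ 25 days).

te_A = (1 + 4·3 + 17)/6 = 30/6 = 5; σ²_A = ((17−1)/6)² = 7.111
te_B = (4 + 4·5 + 12)/6 = 36/6 = 6; σ²_B = ((12−4)/6)² = 1.778
te_C = (3 + 4·5 + 7)/6 = 30/6 = 5; σ²_C = ((7−3)/6)² = 0.444
te_D = (4 + 4·5 + 12)/6 = 36/6 = 6; σ²_D = ((12−4)/6)² = 1.778
te_E = (2 + 4·3 + 10)/6 = 24/6 = 4; σ²_E = ((10−2)/6)² = 1.778
te_F = (1 + 4·7 + 13)/6 = 42/6 = 7; σ²_F = ((13−1)/6)² = 4.000
te_G = (3 + 4·5 + 7)/6 = 30/6 = 5; σ²_G = ((7−3)/6)² = 0.444

Forward pass:
ES_A = 0; EF_A = 5
ES_B = 0; EF_B = 6
ES_C = max(EF_A=5, EF_B=6) = 6; EF_C = 6+5 = 11
ES_D = max(EF_A=5, EF_B=6) = 6; EF_D = 6+6 = 12
ES_E = max(EF_B=6, EF_C=11) = 11; EF_E = 11+4 = 15
ES_F = max(EF_A=5, EF_D=12) = 12; EF_F = 12+7 = 19
ES_G = max(EF_E=15, EF_F=19) = 19; EF_G = 19+5 = 24
Expected project duration μ = 24 days. Critical path: B → D → F → G.

Variance along critical path = 1.778 + 1.778 + 4.000 + 0.444 = 8.000; σ = √8.000 = 2.828 days.
Z = (25 − 24) / 2.828 = 0.354
P(T ≤ 25) = Φ(0.354) ≈ 0.638

0.638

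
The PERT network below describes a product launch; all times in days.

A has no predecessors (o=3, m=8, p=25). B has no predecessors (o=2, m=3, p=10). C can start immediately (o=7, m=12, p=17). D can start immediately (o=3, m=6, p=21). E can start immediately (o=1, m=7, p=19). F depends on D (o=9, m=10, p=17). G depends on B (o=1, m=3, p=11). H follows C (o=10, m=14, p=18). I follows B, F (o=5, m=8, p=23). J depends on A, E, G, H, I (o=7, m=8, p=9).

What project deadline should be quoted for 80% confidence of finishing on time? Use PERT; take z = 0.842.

40.8 days

te_A = (3 + 4·8 + 25)/6 = 60/6 = 10; σ²_A = ((25−3)/6)² = 13.444
te_B = (2 + 4·3 + 10)/6 = 24/6 = 4; σ²_B = ((10−2)/6)² = 1.778
te_C = (7 + 4·12 + 17)/6 = 72/6 = 12; σ²_C = ((17−7)/6)² = 2.778
te_D = (3 + 4·6 + 21)/6 = 48/6 = 8; σ²_D = ((21−3)/6)² = 9.000
te_E = (1 + 4·7 + 19)/6 = 48/6 = 8; σ²_E = ((19−1)/6)² = 9.000
te_F = (9 + 4·10 + 17)/6 = 66/6 = 11; σ²_F = ((17−9)/6)² = 1.778
te_G = (1 + 4·3 + 11)/6 = 24/6 = 4; σ²_G = ((11−1)/6)² = 2.778
te_H = (10 + 4·14 + 18)/6 = 84/6 = 14; σ²_H = ((18−10)/6)² = 1.778
te_I = (5 + 4·8 + 23)/6 = 60/6 = 10; σ²_I = ((23−5)/6)² = 9.000
te_J = (7 + 4·8 + 9)/6 = 48/6 = 8; σ²_J = ((9−7)/6)² = 0.111

Forward pass:
ES_A = 0; EF_A = 10
ES_B = 0; EF_B = 4
ES_C = 0; EF_C = 12
ES_D = 0; EF_D = 8
ES_E = 0; EF_E = 8
ES_F = 8; EF_F = 8+11 = 19
ES_G = 4; EF_G = 4+4 = 8
ES_H = 12; EF_H = 12+14 = 26
ES_I = max(EF_B=4, EF_F=19) = 19; EF_I = 19+10 = 29
ES_J = max(EF_A=10, EF_E=8, EF_G=8, EF_H=26, EF_I=29) = 29; EF_J = 29+8 = 37
Expected project duration μ = 37 days. Critical path: D → F → I → J.

Variance along critical path = 9.000 + 1.778 + 9.000 + 0.111 = 19.889; σ = 4.460 days.
D = μ + z·σ = 37 + 0.842·4.460 = 40.8 days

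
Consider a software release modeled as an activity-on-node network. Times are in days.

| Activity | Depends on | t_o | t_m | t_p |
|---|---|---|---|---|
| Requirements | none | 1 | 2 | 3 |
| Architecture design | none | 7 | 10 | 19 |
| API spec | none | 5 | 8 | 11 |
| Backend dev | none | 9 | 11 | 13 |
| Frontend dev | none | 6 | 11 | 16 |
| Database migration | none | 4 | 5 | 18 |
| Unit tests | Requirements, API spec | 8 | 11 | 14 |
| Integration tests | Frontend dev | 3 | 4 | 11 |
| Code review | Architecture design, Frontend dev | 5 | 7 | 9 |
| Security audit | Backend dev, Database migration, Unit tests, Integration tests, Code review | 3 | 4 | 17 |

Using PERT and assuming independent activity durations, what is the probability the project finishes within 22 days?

te_Requirements = (1 + 4·2 + 3)/6 = 12/6 = 2; σ²_Requirements = ((3−1)/6)² = 0.111
te_Architecture design = (7 + 4·10 + 19)/6 = 66/6 = 11; σ²_Architecture design = ((19−7)/6)² = 4.000
te_API spec = (5 + 4·8 + 11)/6 = 48/6 = 8; σ²_API spec = ((11−5)/6)² = 1.000
te_Backend dev = (9 + 4·11 + 13)/6 = 66/6 = 11; σ²_Backend dev = ((13−9)/6)² = 0.444
te_Frontend dev = (6 + 4·11 + 16)/6 = 66/6 = 11; σ²_Frontend dev = ((16−6)/6)² = 2.778
te_Database migration = (4 + 4·5 + 18)/6 = 42/6 = 7; σ²_Database migration = ((18−4)/6)² = 5.444
te_Unit tests = (8 + 4·11 + 14)/6 = 66/6 = 11; σ²_Unit tests = ((14−8)/6)² = 1.000
te_Integration tests = (3 + 4·4 + 11)/6 = 30/6 = 5; σ²_Integration tests = ((11−3)/6)² = 1.778
te_Code review = (5 + 4·7 + 9)/6 = 42/6 = 7; σ²_Code review = ((9−5)/6)² = 0.444
te_Security audit = (3 + 4·4 + 17)/6 = 36/6 = 6; σ²_Security audit = ((17−3)/6)² = 5.444

Forward pass:
ES_Requirements = 0; EF_Requirements = 2
ES_Architecture design = 0; EF_Architecture design = 11
ES_API spec = 0; EF_API spec = 8
ES_Backend dev = 0; EF_Backend dev = 11
ES_Frontend dev = 0; EF_Frontend dev = 11
ES_Database migration = 0; EF_Database migration = 7
ES_Unit tests = max(EF_Requirements=2, EF_API spec=8) = 8; EF_Unit tests = 8+11 = 19
ES_Integration tests = 11; EF_Integration tests = 11+5 = 16
ES_Code review = max(EF_Architecture design=11, EF_Frontend dev=11) = 11; EF_Code review = 11+7 = 18
ES_Security audit = max(EF_Backend dev=11, EF_Database migration=7, EF_Unit tests=19, EF_Integration tests=16, EF_Code review=18) = 19; EF_Security audit = 19+6 = 25
Expected project duration μ = 25 days. Critical path: API spec → Unit tests → Security audit.

Variance along critical path = 1.000 + 1.000 + 5.444 = 7.444; σ = √7.444 = 2.728 days.
Z = (22 − 25) / 2.728 = -1.100
P(T ≤ 22) = Φ(-1.100) ≈ 0.136

0.136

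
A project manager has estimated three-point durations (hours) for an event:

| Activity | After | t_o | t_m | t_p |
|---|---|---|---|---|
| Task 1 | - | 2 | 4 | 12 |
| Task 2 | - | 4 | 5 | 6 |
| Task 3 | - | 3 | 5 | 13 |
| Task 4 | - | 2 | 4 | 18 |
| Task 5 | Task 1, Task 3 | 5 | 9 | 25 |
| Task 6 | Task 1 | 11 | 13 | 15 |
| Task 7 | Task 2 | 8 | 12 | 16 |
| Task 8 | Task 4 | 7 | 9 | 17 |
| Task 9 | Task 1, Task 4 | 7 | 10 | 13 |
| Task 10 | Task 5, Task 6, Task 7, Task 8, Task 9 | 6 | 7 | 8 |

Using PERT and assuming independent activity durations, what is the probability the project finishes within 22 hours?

te_Task 1 = (2 + 4·4 + 12)/6 = 30/6 = 5; σ²_Task 1 = ((12−2)/6)² = 2.778
te_Task 2 = (4 + 4·5 + 6)/6 = 30/6 = 5; σ²_Task 2 = ((6−4)/6)² = 0.111
te_Task 3 = (3 + 4·5 + 13)/6 = 36/6 = 6; σ²_Task 3 = ((13−3)/6)² = 2.778
te_Task 4 = (2 + 4·4 + 18)/6 = 36/6 = 6; σ²_Task 4 = ((18−2)/6)² = 7.111
te_Task 5 = (5 + 4·9 + 25)/6 = 66/6 = 11; σ²_Task 5 = ((25−5)/6)² = 11.111
te_Task 6 = (11 + 4·13 + 15)/6 = 78/6 = 13; σ²_Task 6 = ((15−11)/6)² = 0.444
te_Task 7 = (8 + 4·12 + 16)/6 = 72/6 = 12; σ²_Task 7 = ((16−8)/6)² = 1.778
te_Task 8 = (7 + 4·9 + 17)/6 = 60/6 = 10; σ²_Task 8 = ((17−7)/6)² = 2.778
te_Task 9 = (7 + 4·10 + 13)/6 = 60/6 = 10; σ²_Task 9 = ((13−7)/6)² = 1.000
te_Task 10 = (6 + 4·7 + 8)/6 = 42/6 = 7; σ²_Task 10 = ((8−6)/6)² = 0.111

Forward pass:
ES_Task 1 = 0; EF_Task 1 = 5
ES_Task 2 = 0; EF_Task 2 = 5
ES_Task 3 = 0; EF_Task 3 = 6
ES_Task 4 = 0; EF_Task 4 = 6
ES_Task 5 = max(EF_Task 1=5, EF_Task 3=6) = 6; EF_Task 5 = 6+11 = 17
ES_Task 6 = 5; EF_Task 6 = 5+13 = 18
ES_Task 7 = 5; EF_Task 7 = 5+12 = 17
ES_Task 8 = 6; EF_Task 8 = 6+10 = 16
ES_Task 9 = max(EF_Task 1=5, EF_Task 4=6) = 6; EF_Task 9 = 6+10 = 16
ES_Task 10 = max(EF_Task 5=17, EF_Task 6=18, EF_Task 7=17, EF_Task 8=16, EF_Task 9=16) = 18; EF_Task 10 = 18+7 = 25
Expected project duration μ = 25 hours. Critical path: Task 1 → Task 6 → Task 10.

Variance along critical path = 2.778 + 0.444 + 0.111 = 3.333; σ = √3.333 = 1.826 hours.
Z = (22 − 25) / 1.826 = -1.643
P(T ≤ 22) = Φ(-1.643) ≈ 0.050

0.050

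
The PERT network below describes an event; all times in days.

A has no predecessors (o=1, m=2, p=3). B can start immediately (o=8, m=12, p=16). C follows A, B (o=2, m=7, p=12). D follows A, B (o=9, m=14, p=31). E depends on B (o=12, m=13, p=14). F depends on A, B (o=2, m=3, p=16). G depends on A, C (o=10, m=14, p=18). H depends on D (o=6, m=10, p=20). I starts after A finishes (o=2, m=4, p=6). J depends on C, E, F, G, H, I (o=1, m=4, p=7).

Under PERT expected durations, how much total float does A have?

10 days

te_A = (1 + 4·2 + 3)/6 = 12/6 = 2
te_B = (8 + 4·12 + 16)/6 = 72/6 = 12
te_C = (2 + 4·7 + 12)/6 = 42/6 = 7
te_D = (9 + 4·14 + 31)/6 = 96/6 = 16
te_E = (12 + 4·13 + 14)/6 = 78/6 = 13
te_F = (2 + 4·3 + 16)/6 = 30/6 = 5
te_G = (10 + 4·14 + 18)/6 = 84/6 = 14
te_H = (6 + 4·10 + 20)/6 = 66/6 = 11
te_I = (2 + 4·4 + 6)/6 = 24/6 = 4
te_J = (1 + 4·4 + 7)/6 = 24/6 = 4

Forward pass:
ES_A = 0; EF_A = 2
ES_B = 0; EF_B = 12
ES_C = max(EF_A=2, EF_B=12) = 12; EF_C = 12+7 = 19
ES_D = max(EF_A=2, EF_B=12) = 12; EF_D = 12+16 = 28
ES_E = 12; EF_E = 12+13 = 25
ES_F = max(EF_A=2, EF_B=12) = 12; EF_F = 12+5 = 17
ES_G = max(EF_A=2, EF_C=19) = 19; EF_G = 19+14 = 33
ES_H = 28; EF_H = 28+11 = 39
ES_I = 2; EF_I = 2+4 = 6
ES_J = max(EF_C=19, EF_E=25, EF_F=17, EF_G=33, EF_H=39, EF_I=6) = 39; EF_J = 39+4 = 43
Expected project duration μ = 43 days. Critical path: B → D → H → J.

Backward pass:
LF_J = 43; LS_J = 43−4 = 39
LF_I = LS_J = 39; LS_I = 39−4 = 35
LF_H = LS_J = 39; LS_H = 39−11 = 28
LF_G = LS_J = 39; LS_G = 39−14 = 25
LF_F = LS_J = 39; LS_F = 39−5 = 34
LF_E = LS_J = 39; LS_E = 39−13 = 26
LF_D = LS_H = 28; LS_D = 28−16 = 12
LF_C = min(LS_G=25, LS_J=39) = 25; LS_C = 25−7 = 18
LF_B = min(LS_C=18, LS_D=12, LS_E=26, LS_F=34) = 12; LS_B = 12−12 = 0
LF_A = min(LS_C=18, LS_D=12, LS_F=34, LS_G=25, LS_I=35) = 12; LS_A = 12−2 = 10
Slack_A = LS_A − ES_A = 10 − 0 = 10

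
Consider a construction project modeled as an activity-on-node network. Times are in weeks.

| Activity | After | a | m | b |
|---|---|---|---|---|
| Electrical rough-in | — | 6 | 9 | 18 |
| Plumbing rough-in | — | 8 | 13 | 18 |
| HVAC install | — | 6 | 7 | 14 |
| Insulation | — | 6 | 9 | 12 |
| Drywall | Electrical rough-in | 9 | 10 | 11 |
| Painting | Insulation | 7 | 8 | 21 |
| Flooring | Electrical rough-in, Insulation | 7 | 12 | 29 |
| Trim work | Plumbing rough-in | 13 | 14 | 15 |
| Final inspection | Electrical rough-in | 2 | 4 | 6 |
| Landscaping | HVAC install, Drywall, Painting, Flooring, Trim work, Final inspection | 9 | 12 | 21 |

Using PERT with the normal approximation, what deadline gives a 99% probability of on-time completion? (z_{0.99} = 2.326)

46.1 weeks

te_Electrical rough-in = (6 + 4·9 + 18)/6 = 60/6 = 10; σ²_Electrical rough-in = ((18−6)/6)² = 4.000
te_Plumbing rough-in = (8 + 4·13 + 18)/6 = 78/6 = 13; σ²_Plumbing rough-in = ((18−8)/6)² = 2.778
te_HVAC install = (6 + 4·7 + 14)/6 = 48/6 = 8; σ²_HVAC install = ((14−6)/6)² = 1.778
te_Insulation = (6 + 4·9 + 12)/6 = 54/6 = 9; σ²_Insulation = ((12−6)/6)² = 1.000
te_Drywall = (9 + 4·10 + 11)/6 = 60/6 = 10; σ²_Drywall = ((11−9)/6)² = 0.111
te_Painting = (7 + 4·8 + 21)/6 = 60/6 = 10; σ²_Painting = ((21−7)/6)² = 5.444
te_Flooring = (7 + 4·12 + 29)/6 = 84/6 = 14; σ²_Flooring = ((29−7)/6)² = 13.444
te_Trim work = (13 + 4·14 + 15)/6 = 84/6 = 14; σ²_Trim work = ((15−13)/6)² = 0.111
te_Final inspection = (2 + 4·4 + 6)/6 = 24/6 = 4; σ²_Final inspection = ((6−2)/6)² = 0.444
te_Landscaping = (9 + 4·12 + 21)/6 = 78/6 = 13; σ²_Landscaping = ((21−9)/6)² = 4.000

Forward pass:
ES_Electrical rough-in = 0; EF_Electrical rough-in = 10
ES_Plumbing rough-in = 0; EF_Plumbing rough-in = 13
ES_HVAC install = 0; EF_HVAC install = 8
ES_Insulation = 0; EF_Insulation = 9
ES_Drywall = 10; EF_Drywall = 10+10 = 20
ES_Painting = 9; EF_Painting = 9+10 = 19
ES_Flooring = max(EF_Electrical rough-in=10, EF_Insulation=9) = 10; EF_Flooring = 10+14 = 24
ES_Trim work = 13; EF_Trim work = 13+14 = 27
ES_Final inspection = 10; EF_Final inspection = 10+4 = 14
ES_Landscaping = max(EF_HVAC install=8, EF_Drywall=20, EF_Painting=19, EF_Flooring=24, EF_Trim work=27, EF_Final inspection=14) = 27; EF_Landscaping = 27+13 = 40
Expected project duration μ = 40 weeks. Critical path: Plumbing rough-in → Trim work → Landscaping.

Variance along critical path = 2.778 + 0.111 + 4.000 = 6.889; σ = 2.625 weeks.
D = μ + z·σ = 40 + 2.326·2.625 = 46.1 weeks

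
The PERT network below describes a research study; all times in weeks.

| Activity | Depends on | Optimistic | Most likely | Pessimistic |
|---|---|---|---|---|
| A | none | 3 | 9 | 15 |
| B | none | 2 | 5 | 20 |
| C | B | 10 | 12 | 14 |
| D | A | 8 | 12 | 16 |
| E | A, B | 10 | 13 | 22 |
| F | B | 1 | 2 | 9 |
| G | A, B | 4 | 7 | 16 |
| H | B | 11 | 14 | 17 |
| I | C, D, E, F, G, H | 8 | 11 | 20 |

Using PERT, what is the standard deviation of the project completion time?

3.46 weeks

te_A = (3 + 4·9 + 15)/6 = 54/6 = 9; σ²_A = ((15−3)/6)² = 4.000
te_B = (2 + 4·5 + 20)/6 = 42/6 = 7; σ²_B = ((20−2)/6)² = 9.000
te_C = (10 + 4·12 + 14)/6 = 72/6 = 12; σ²_C = ((14−10)/6)² = 0.444
te_D = (8 + 4·12 + 16)/6 = 72/6 = 12; σ²_D = ((16−8)/6)² = 1.778
te_E = (10 + 4·13 + 22)/6 = 84/6 = 14; σ²_E = ((22−10)/6)² = 4.000
te_F = (1 + 4·2 + 9)/6 = 18/6 = 3; σ²_F = ((9−1)/6)² = 1.778
te_G = (4 + 4·7 + 16)/6 = 48/6 = 8; σ²_G = ((16−4)/6)² = 4.000
te_H = (11 + 4·14 + 17)/6 = 84/6 = 14; σ²_H = ((17−11)/6)² = 1.000
te_I = (8 + 4·11 + 20)/6 = 72/6 = 12; σ²_I = ((20−8)/6)² = 4.000

Forward pass:
ES_A = 0; EF_A = 9
ES_B = 0; EF_B = 7
ES_C = 7; EF_C = 7+12 = 19
ES_D = 9; EF_D = 9+12 = 21
ES_E = max(EF_A=9, EF_B=7) = 9; EF_E = 9+14 = 23
ES_F = 7; EF_F = 7+3 = 10
ES_G = max(EF_A=9, EF_B=7) = 9; EF_G = 9+8 = 17
ES_H = 7; EF_H = 7+14 = 21
ES_I = max(EF_C=19, EF_D=21, EF_E=23, EF_F=10, EF_G=17, EF_H=21) = 23; EF_I = 23+12 = 35
Expected project duration μ = 35 weeks. Critical path: A → E → I.

Variance along critical path = 4.000 + 4.000 + 4.000 = 12.000
σ = √12.000 = 3.464 weeks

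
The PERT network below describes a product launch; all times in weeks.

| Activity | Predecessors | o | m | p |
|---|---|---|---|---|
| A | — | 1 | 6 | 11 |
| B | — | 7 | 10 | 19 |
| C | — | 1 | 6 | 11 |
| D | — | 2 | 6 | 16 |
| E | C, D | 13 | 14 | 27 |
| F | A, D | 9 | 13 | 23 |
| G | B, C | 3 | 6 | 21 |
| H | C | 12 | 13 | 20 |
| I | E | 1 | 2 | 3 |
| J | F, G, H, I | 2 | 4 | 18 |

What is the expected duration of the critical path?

te_A = (1 + 4·6 + 11)/6 = 36/6 = 6
te_B = (7 + 4·10 + 19)/6 = 66/6 = 11
te_C = (1 + 4·6 + 11)/6 = 36/6 = 6
te_D = (2 + 4·6 + 16)/6 = 42/6 = 7
te_E = (13 + 4·14 + 27)/6 = 96/6 = 16
te_F = (9 + 4·13 + 23)/6 = 84/6 = 14
te_G = (3 + 4·6 + 21)/6 = 48/6 = 8
te_H = (12 + 4·13 + 20)/6 = 84/6 = 14
te_I = (1 + 4·2 + 3)/6 = 12/6 = 2
te_J = (2 + 4·4 + 18)/6 = 36/6 = 6

Forward pass:
ES_A = 0; EF_A = 6
ES_B = 0; EF_B = 11
ES_C = 0; EF_C = 6
ES_D = 0; EF_D = 7
ES_E = max(EF_C=6, EF_D=7) = 7; EF_E = 7+16 = 23
ES_F = max(EF_A=6, EF_D=7) = 7; EF_F = 7+14 = 21
ES_G = max(EF_B=11, EF_C=6) = 11; EF_G = 11+8 = 19
ES_H = 6; EF_H = 6+14 = 20
ES_I = 23; EF_I = 23+2 = 25
ES_J = max(EF_F=21, EF_G=19, EF_H=20, EF_I=25) = 25; EF_J = 25+6 = 31
Expected project duration μ = 31 weeks. Critical path: D → E → I → J.

31 weeks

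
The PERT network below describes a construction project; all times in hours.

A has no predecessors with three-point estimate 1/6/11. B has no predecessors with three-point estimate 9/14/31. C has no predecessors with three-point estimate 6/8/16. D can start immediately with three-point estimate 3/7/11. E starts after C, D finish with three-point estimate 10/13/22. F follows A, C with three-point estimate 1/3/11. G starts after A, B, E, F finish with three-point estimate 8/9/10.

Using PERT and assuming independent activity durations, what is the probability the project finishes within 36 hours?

0.936

te_A = (1 + 4·6 + 11)/6 = 36/6 = 6; σ²_A = ((11−1)/6)² = 2.778
te_B = (9 + 4·14 + 31)/6 = 96/6 = 16; σ²_B = ((31−9)/6)² = 13.444
te_C = (6 + 4·8 + 16)/6 = 54/6 = 9; σ²_C = ((16−6)/6)² = 2.778
te_D = (3 + 4·7 + 11)/6 = 42/6 = 7; σ²_D = ((11−3)/6)² = 1.778
te_E = (10 + 4·13 + 22)/6 = 84/6 = 14; σ²_E = ((22−10)/6)² = 4.000
te_F = (1 + 4·3 + 11)/6 = 24/6 = 4; σ²_F = ((11−1)/6)² = 2.778
te_G = (8 + 4·9 + 10)/6 = 54/6 = 9; σ²_G = ((10−8)/6)² = 0.111

Forward pass:
ES_A = 0; EF_A = 6
ES_B = 0; EF_B = 16
ES_C = 0; EF_C = 9
ES_D = 0; EF_D = 7
ES_E = max(EF_C=9, EF_D=7) = 9; EF_E = 9+14 = 23
ES_F = max(EF_A=6, EF_C=9) = 9; EF_F = 9+4 = 13
ES_G = max(EF_A=6, EF_B=16, EF_E=23, EF_F=13) = 23; EF_G = 23+9 = 32
Expected project duration μ = 32 hours. Critical path: C → E → G.

Variance along critical path = 2.778 + 4.000 + 0.111 = 6.889; σ = √6.889 = 2.625 hours.
Z = (36 − 32) / 2.625 = 1.524
P(T ≤ 36) = Φ(1.524) ≈ 0.936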